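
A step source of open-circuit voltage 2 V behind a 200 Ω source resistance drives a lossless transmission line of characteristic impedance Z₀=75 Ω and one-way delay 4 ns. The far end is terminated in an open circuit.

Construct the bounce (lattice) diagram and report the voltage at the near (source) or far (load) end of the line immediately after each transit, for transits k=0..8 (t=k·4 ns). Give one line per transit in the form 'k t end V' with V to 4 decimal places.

Γ_L=1.000000, Γ_S=0.454545; launch V₁=2·75/275=0.545455
k=0 src: V=0.5455
k=1 load: inc=0.545455, refl=0.545455·1.000000=0.5455; V=0.000000+0.545455+0.545455=1.0909
k=2 src: inc=0.545455, refl=0.545455·0.454545=0.2479; V=0.545455+0.545455+0.247934=1.3388
k=3 load: inc=0.247934, refl=0.247934·1.000000=0.2479; V=1.090909+0.247934+0.247934=1.5868
k=4 src: inc=0.247934, refl=0.247934·0.454545=0.1127; V=1.338843+0.247934+0.112697=1.6995
k=5 load: inc=0.112697, refl=0.112697·1.000000=0.1127; V=1.586777+0.112697+0.112697=1.8122
k=6 src: inc=0.112697, refl=0.112697·0.454545=0.0512; V=1.699474+0.112697+0.051226=1.8634
k=7 load: inc=0.051226, refl=0.051226·1.000000=0.0512; V=1.812171+0.051226+0.051226=1.9146
k=8 src: inc=0.051226, refl=0.051226·0.454545=0.0233; V=1.863397+0.051226+0.023285=1.9379

0 0 source 0.5455
1 4 load 1.0909
2 8 source 1.3388
3 12 load 1.5868
4 16 source 1.6995
5 20 load 1.8122
6 24 source 1.8634
7 28 load 1.9146
8 32 source 1.9379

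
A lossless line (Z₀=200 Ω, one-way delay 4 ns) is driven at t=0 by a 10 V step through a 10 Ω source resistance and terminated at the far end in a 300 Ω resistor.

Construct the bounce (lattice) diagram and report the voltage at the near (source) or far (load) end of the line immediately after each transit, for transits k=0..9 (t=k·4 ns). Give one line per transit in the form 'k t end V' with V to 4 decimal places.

0 0 source 9.5238
1 4 load 11.4286
2 8 source 9.7052
3 12 load 9.3605
4 16 source 9.6724
5 20 load 9.7348
6 24 source 9.6783
7 28 load 9.6670
8 32 source 9.6773
9 36 load 9.6793

Γ_L=0.200000, Γ_S=-0.904762; launch V₁=10·200/210=9.523810
k=0 src: V=9.5238
k=1 load: inc=9.523810, refl=9.523810·0.200000=1.9048; V=0.000000+9.523810+1.904762=11.4286
k=2 src: inc=1.904762, refl=1.904762·-0.904762=-1.7234; V=9.523810+1.904762+-1.723356=9.7052
k=3 load: inc=-1.723356, refl=-1.723356·0.200000=-0.3447; V=11.428571+-1.723356+-0.344671=9.3605
k=4 src: inc=-0.344671, refl=-0.344671·-0.904762=0.3118; V=9.705215+-0.344671+0.311845=9.6724
k=5 load: inc=0.311845, refl=0.311845·0.200000=0.0624; V=9.360544+0.311845+0.062369=9.7348
k=6 src: inc=0.062369, refl=0.062369·-0.904762=-0.0564; V=9.672390+0.062369+-0.056429=9.6783
k=7 load: inc=-0.056429, refl=-0.056429·0.200000=-0.0113; V=9.734759+-0.056429+-0.011286=9.6670
k=8 src: inc=-0.011286, refl=-0.011286·-0.904762=0.0102; V=9.678330+-0.011286+0.010211=9.6773
k=9 load: inc=0.010211, refl=0.010211·0.200000=0.0020; V=9.667044+0.010211+0.002042=9.6793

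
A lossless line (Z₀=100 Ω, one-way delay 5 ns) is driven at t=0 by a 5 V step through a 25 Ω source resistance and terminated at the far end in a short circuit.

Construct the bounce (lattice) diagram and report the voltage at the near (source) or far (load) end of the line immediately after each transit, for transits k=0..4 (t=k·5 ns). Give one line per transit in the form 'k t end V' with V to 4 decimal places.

0 0 source 4.0000
1 5 load 0.0000
2 10 source 2.4000
3 15 load 0.0000
4 20 source 1.4400

Γ_L=-1.000000, Γ_S=-0.600000; launch V₁=5·100/125=4.000000
k=0 src: V=4.0000
k=1 load: inc=4.000000, refl=4.000000·-1.000000=-4.0000; V=0.000000+4.000000+-4.000000=0.0000
k=2 src: inc=-4.000000, refl=-4.000000·-0.600000=2.4000; V=4.000000+-4.000000+2.400000=2.4000
k=3 load: inc=2.400000, refl=2.400000·-1.000000=-2.4000; V=0.000000+2.400000+-2.400000=0.0000
k=4 src: inc=-2.400000, refl=-2.400000·-0.600000=1.4400; V=2.400000+-2.400000+1.440000=1.4400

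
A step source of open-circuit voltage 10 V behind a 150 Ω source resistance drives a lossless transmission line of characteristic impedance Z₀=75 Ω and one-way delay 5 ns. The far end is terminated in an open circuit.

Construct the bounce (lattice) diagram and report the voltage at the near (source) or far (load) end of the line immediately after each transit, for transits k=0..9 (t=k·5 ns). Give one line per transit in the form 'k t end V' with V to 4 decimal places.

0 0 source 3.3333
1 5 load 6.6667
2 10 source 7.7778
3 15 load 8.8889
4 20 source 9.2593
5 25 load 9.6296
6 30 source 9.7531
7 35 load 9.8765
8 40 source 9.9177
9 45 load 9.9588

Γ_L=1.000000, Γ_S=0.333333; launch V₁=10·75/225=3.333333
k=0 src: V=3.3333
k=1 load: inc=3.333333, refl=3.333333·1.000000=3.3333; V=0.000000+3.333333+3.333333=6.6667
k=2 src: inc=3.333333, refl=3.333333·0.333333=1.1111; V=3.333333+3.333333+1.111111=7.7778
k=3 load: inc=1.111111, refl=1.111111·1.000000=1.1111; V=6.666667+1.111111+1.111111=8.8889
k=4 src: inc=1.111111, refl=1.111111·0.333333=0.3704; V=7.777778+1.111111+0.370370=9.2593
k=5 load: inc=0.370370, refl=0.370370·1.000000=0.3704; V=8.888889+0.370370+0.370370=9.6296
k=6 src: inc=0.370370, refl=0.370370·0.333333=0.1235; V=9.259259+0.370370+0.123457=9.7531
k=7 load: inc=0.123457, refl=0.123457·1.000000=0.1235; V=9.629630+0.123457+0.123457=9.8765
k=8 src: inc=0.123457, refl=0.123457·0.333333=0.0412; V=9.753086+0.123457+0.041152=9.9177
k=9 load: inc=0.041152, refl=0.041152·1.000000=0.0412; V=9.876543+0.041152+0.041152=9.9588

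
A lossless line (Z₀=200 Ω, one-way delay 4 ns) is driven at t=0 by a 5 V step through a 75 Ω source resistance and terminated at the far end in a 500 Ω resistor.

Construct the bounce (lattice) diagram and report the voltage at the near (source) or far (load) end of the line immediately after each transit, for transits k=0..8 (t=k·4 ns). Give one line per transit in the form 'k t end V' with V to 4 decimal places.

Γ_L=0.428571, Γ_S=-0.454545; launch V₁=5·200/275=3.636364
k=0 src: V=3.6364
k=1 load: inc=3.636364, refl=3.636364·0.428571=1.5584; V=0.000000+3.636364+1.558442=5.1948
k=2 src: inc=1.558442, refl=1.558442·-0.454545=-0.7084; V=3.636364+1.558442+-0.708383=4.4864
k=3 load: inc=-0.708383, refl=-0.708383·0.428571=-0.3036; V=5.194805+-0.708383+-0.303593=4.1828
k=4 src: inc=-0.303593, refl=-0.303593·-0.454545=0.1380; V=4.486423+-0.303593+0.137997=4.3208
k=5 load: inc=0.137997, refl=0.137997·0.428571=0.0591; V=4.182830+0.137997+0.059141=4.3800
k=6 src: inc=0.059141, refl=0.059141·-0.454545=-0.0269; V=4.320827+0.059141+-0.026882=4.3531
k=7 load: inc=-0.026882, refl=-0.026882·0.428571=-0.0115; V=4.379968+-0.026882+-0.011521=4.3416
k=8 src: inc=-0.011521, refl=-0.011521·-0.454545=0.0052; V=4.353086+-0.011521+0.005237=4.3468

0 0 source 3.6364
1 4 load 5.1948
2 8 source 4.4864
3 12 load 4.1828
4 16 source 4.3208
5 20 load 4.3800
6 24 source 4.3531
7 28 load 4.3416
8 32 source 4.3468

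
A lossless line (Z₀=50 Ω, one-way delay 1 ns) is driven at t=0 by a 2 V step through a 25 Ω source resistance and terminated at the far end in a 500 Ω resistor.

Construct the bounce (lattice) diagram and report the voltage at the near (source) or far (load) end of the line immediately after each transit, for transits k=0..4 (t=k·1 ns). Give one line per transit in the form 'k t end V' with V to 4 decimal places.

Γ_L=0.818182, Γ_S=-0.333333; launch V₁=2·50/75=1.333333
k=0 src: V=1.3333
k=1 load: inc=1.333333, refl=1.333333·0.818182=1.0909; V=0.000000+1.333333+1.090909=2.4242
k=2 src: inc=1.090909, refl=1.090909·-0.333333=-0.3636; V=1.333333+1.090909+-0.363636=2.0606
k=3 load: inc=-0.363636, refl=-0.363636·0.818182=-0.2975; V=2.424242+-0.363636+-0.297521=1.7631
k=4 src: inc=-0.297521, refl=-0.297521·-0.333333=0.0992; V=2.060606+-0.297521+0.099174=1.8623

0 0 source 1.3333
1 1 load 2.4242
2 2 source 2.0606
3 3 load 1.7631
4 4 source 1.8623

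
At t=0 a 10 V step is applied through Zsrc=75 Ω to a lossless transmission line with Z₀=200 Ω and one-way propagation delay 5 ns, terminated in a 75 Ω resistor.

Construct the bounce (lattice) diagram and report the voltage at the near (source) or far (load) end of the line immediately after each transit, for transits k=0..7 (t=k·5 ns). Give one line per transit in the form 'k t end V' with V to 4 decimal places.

Γ_L=-0.454545, Γ_S=-0.454545; launch V₁=10·200/275=7.272727
k=0 src: V=7.2727
k=1 load: inc=7.272727, refl=7.272727·-0.454545=-3.3058; V=0.000000+7.272727+-3.305785=3.9669
k=2 src: inc=-3.305785, refl=-3.305785·-0.454545=1.5026; V=7.272727+-3.305785+1.502630=5.4696
k=3 load: inc=1.502630, refl=1.502630·-0.454545=-0.6830; V=3.966942+1.502630+-0.683013=4.7866
k=4 src: inc=-0.683013, refl=-0.683013·-0.454545=0.3105; V=5.469572+-0.683013+0.310461=5.0970
k=5 load: inc=0.310461, refl=0.310461·-0.454545=-0.1411; V=4.786558+0.310461+-0.141118=4.9559
k=6 src: inc=-0.141118, refl=-0.141118·-0.454545=0.0641; V=5.097019+-0.141118+0.064145=5.0200
k=7 load: inc=0.064145, refl=0.064145·-0.454545=-0.0292; V=4.955900+0.064145+-0.029157=4.9909

0 0 source 7.2727
1 5 load 3.9669
2 10 source 5.4696
3 15 load 4.7866
4 20 source 5.0970
5 25 load 4.9559
6 30 source 5.0200
7 35 load 4.9909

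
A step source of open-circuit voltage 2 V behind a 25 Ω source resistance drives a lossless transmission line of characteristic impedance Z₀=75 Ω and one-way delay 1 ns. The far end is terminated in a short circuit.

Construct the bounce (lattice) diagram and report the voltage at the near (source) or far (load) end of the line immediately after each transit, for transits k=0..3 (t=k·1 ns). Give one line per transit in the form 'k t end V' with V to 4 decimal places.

0 0 source 1.5000
1 1 load 0.0000
2 2 source 0.7500
3 3 load 0.0000

Γ_L=-1.000000, Γ_S=-0.500000; launch V₁=2·75/100=1.500000
k=0 src: V=1.5000
k=1 load: inc=1.500000, refl=1.500000·-1.000000=-1.5000; V=0.000000+1.500000+-1.500000=0.0000
k=2 src: inc=-1.500000, refl=-1.500000·-0.500000=0.7500; V=1.500000+-1.500000+0.750000=0.7500
k=3 load: inc=0.750000, refl=0.750000·-1.000000=-0.7500; V=0.000000+0.750000+-0.750000=0.0000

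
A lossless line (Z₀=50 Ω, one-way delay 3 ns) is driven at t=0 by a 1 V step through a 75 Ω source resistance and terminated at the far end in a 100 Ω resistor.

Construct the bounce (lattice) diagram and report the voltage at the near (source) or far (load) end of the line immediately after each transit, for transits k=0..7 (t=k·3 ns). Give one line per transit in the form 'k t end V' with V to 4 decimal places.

0 0 source 0.4000
1 3 load 0.5333
2 6 source 0.5600
3 9 load 0.5689
4 12 source 0.5707
5 15 load 0.5713
6 18 source 0.5714
7 21 load 0.5714

Γ_L=0.333333, Γ_S=0.200000; launch V₁=1·50/125=0.400000
k=0 src: V=0.4000
k=1 load: inc=0.400000, refl=0.400000·0.333333=0.1333; V=0.000000+0.400000+0.133333=0.5333
k=2 src: inc=0.133333, refl=0.133333·0.200000=0.0267; V=0.400000+0.133333+0.026667=0.5600
k=3 load: inc=0.026667, refl=0.026667·0.333333=0.0089; V=0.533333+0.026667+0.008889=0.5689
k=4 src: inc=0.008889, refl=0.008889·0.200000=0.0018; V=0.560000+0.008889+0.001778=0.5707
k=5 load: inc=0.001778, refl=0.001778·0.333333=0.0006; V=0.568889+0.001778+0.000593=0.5713
k=6 src: inc=0.000593, refl=0.000593·0.200000=0.0001; V=0.570667+0.000593+0.000119=0.5714
k=7 load: inc=0.000119, refl=0.000119·0.333333=0.0000; V=0.571259+0.000119+0.000040=0.5714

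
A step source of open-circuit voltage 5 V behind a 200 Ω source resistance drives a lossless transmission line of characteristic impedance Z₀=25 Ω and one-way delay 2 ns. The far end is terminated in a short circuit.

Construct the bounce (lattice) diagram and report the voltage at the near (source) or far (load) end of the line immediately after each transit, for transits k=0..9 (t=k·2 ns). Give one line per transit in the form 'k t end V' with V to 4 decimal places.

Γ_L=-1.000000, Γ_S=0.777778; launch V₁=5·25/225=0.555556
k=0 src: V=0.5556
k=1 load: inc=0.555556, refl=0.555556·-1.000000=-0.5556; V=0.000000+0.555556+-0.555556=0.0000
k=2 src: inc=-0.555556, refl=-0.555556·0.777778=-0.4321; V=0.555556+-0.555556+-0.432099=-0.4321
k=3 load: inc=-0.432099, refl=-0.432099·-1.000000=0.4321; V=0.000000+-0.432099+0.432099=0.0000
k=4 src: inc=0.432099, refl=0.432099·0.777778=0.3361; V=-0.432099+0.432099+0.336077=0.3361
k=5 load: inc=0.336077, refl=0.336077·-1.000000=-0.3361; V=0.000000+0.336077+-0.336077=0.0000
k=6 src: inc=-0.336077, refl=-0.336077·0.777778=-0.2614; V=0.336077+-0.336077+-0.261393=-0.2614
k=7 load: inc=-0.261393, refl=-0.261393·-1.000000=0.2614; V=0.000000+-0.261393+0.261393=0.0000
k=8 src: inc=0.261393, refl=0.261393·0.777778=0.2033; V=-0.261393+0.261393+0.203306=0.2033
k=9 load: inc=0.203306, refl=0.203306·-1.000000=-0.2033; V=0.000000+0.203306+-0.203306=0.0000

0 0 source 0.5556
1 2 load 0.0000
2 4 source -0.4321
3 6 load 0.0000
4 8 source 0.3361
5 10 load 0.0000
6 12 source -0.2614
7 14 load 0.0000
8 16 source 0.2033
9 18 load 0.0000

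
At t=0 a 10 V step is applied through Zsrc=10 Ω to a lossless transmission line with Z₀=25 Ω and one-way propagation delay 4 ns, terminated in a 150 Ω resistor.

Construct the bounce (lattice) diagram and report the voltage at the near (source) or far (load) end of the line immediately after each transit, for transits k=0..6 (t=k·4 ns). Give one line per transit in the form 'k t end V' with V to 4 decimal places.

Γ_L=0.714286, Γ_S=-0.428571; launch V₁=10·25/35=7.142857
k=0 src: V=7.1429
k=1 load: inc=7.142857, refl=7.142857·0.714286=5.1020; V=0.000000+7.142857+5.102041=12.2449
k=2 src: inc=5.102041, refl=5.102041·-0.428571=-2.1866; V=7.142857+5.102041+-2.186589=10.0583
k=3 load: inc=-2.186589, refl=-2.186589·0.714286=-1.5618; V=12.244898+-2.186589+-1.561849=8.4965
k=4 src: inc=-1.561849, refl=-1.561849·-0.428571=0.6694; V=10.058309+-1.561849+0.669364=9.1658
k=5 load: inc=0.669364, refl=0.669364·0.714286=0.4781; V=8.496460+0.669364+0.478117=9.6439
k=6 src: inc=0.478117, refl=0.478117·-0.428571=-0.2049; V=9.165824+0.478117+-0.204907=9.4390

0 0 source 7.1429
1 4 load 12.2449
2 8 source 10.0583
3 12 load 8.4965
4 16 source 9.1658
5 20 load 9.6439
6 24 source 9.4390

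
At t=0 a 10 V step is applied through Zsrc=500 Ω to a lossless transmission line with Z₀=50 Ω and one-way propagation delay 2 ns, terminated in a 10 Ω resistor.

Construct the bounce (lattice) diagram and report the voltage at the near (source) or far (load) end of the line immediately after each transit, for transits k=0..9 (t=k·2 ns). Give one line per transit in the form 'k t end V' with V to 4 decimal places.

0 0 source 0.9091
1 2 load 0.3030
2 4 source -0.1928
3 6 load 0.1377
4 8 source 0.4082
5 10 load 0.2279
6 12 source 0.0804
7 14 load 0.1787
8 16 source 0.2592
9 18 load 0.2055

Γ_L=-0.666667, Γ_S=0.818182; launch V₁=10·50/550=0.909091
k=0 src: V=0.9091
k=1 load: inc=0.909091, refl=0.909091·-0.666667=-0.6061; V=0.000000+0.909091+-0.606061=0.3030
k=2 src: inc=-0.606061, refl=-0.606061·0.818182=-0.4959; V=0.909091+-0.606061+-0.495868=-0.1928
k=3 load: inc=-0.495868, refl=-0.495868·-0.666667=0.3306; V=0.303030+-0.495868+0.330579=0.1377
k=4 src: inc=0.330579, refl=0.330579·0.818182=0.2705; V=-0.192837+0.330579+0.270473=0.4082
k=5 load: inc=0.270473, refl=0.270473·-0.666667=-0.1803; V=0.137741+0.270473+-0.180316=0.2279
k=6 src: inc=-0.180316, refl=-0.180316·0.818182=-0.1475; V=0.408214+-0.180316+-0.147531=0.0804
k=7 load: inc=-0.147531, refl=-0.147531·-0.666667=0.0984; V=0.227899+-0.147531+0.098354=0.1787
k=8 src: inc=0.098354, refl=0.098354·0.818182=0.0805; V=0.080368+0.098354+0.080471=0.2592
k=9 load: inc=0.080471, refl=0.080471·-0.666667=-0.0536; V=0.178722+0.080471+-0.053648=0.2055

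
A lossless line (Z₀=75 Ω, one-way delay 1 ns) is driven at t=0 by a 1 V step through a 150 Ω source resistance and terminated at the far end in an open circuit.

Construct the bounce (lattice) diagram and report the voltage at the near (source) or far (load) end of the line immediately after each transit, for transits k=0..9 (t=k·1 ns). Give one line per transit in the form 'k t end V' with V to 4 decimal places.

0 0 source 0.3333
1 1 load 0.6667
2 2 source 0.7778
3 3 load 0.8889
4 4 source 0.9259
5 5 load 0.9630
6 6 source 0.9753
7 7 load 0.9877
8 8 source 0.9918
9 9 load 0.9959

Γ_L=1.000000, Γ_S=0.333333; launch V₁=1·75/225=0.333333
k=0 src: V=0.3333
k=1 load: inc=0.333333, refl=0.333333·1.000000=0.3333; V=0.000000+0.333333+0.333333=0.6667
k=2 src: inc=0.333333, refl=0.333333·0.333333=0.1111; V=0.333333+0.333333+0.111111=0.7778
k=3 load: inc=0.111111, refl=0.111111·1.000000=0.1111; V=0.666667+0.111111+0.111111=0.8889
k=4 src: inc=0.111111, refl=0.111111·0.333333=0.0370; V=0.777778+0.111111+0.037037=0.9259
k=5 load: inc=0.037037, refl=0.037037·1.000000=0.0370; V=0.888889+0.037037+0.037037=0.9630
k=6 src: inc=0.037037, refl=0.037037·0.333333=0.0123; V=0.925926+0.037037+0.012346=0.9753
k=7 load: inc=0.012346, refl=0.012346·1.000000=0.0123; V=0.962963+0.012346+0.012346=0.9877
k=8 src: inc=0.012346, refl=0.012346·0.333333=0.0041; V=0.975309+0.012346+0.004115=0.9918
k=9 load: inc=0.004115, refl=0.004115·1.000000=0.0041; V=0.987654+0.004115+0.004115=0.9959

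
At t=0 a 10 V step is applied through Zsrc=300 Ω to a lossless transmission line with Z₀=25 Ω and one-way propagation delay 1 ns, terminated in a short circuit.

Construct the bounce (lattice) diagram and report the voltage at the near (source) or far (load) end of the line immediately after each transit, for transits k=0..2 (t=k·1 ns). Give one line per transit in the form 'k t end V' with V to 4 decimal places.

0 0 source 0.7692
1 1 load 0.0000
2 2 source -0.6509

Γ_L=-1.000000, Γ_S=0.846154; launch V₁=10·25/325=0.769231
k=0 src: V=0.7692
k=1 load: inc=0.769231, refl=0.769231·-1.000000=-0.7692; V=0.000000+0.769231+-0.769231=0.0000
k=2 src: inc=-0.769231, refl=-0.769231·0.846154=-0.6509; V=0.769231+-0.769231+-0.650888=-0.6509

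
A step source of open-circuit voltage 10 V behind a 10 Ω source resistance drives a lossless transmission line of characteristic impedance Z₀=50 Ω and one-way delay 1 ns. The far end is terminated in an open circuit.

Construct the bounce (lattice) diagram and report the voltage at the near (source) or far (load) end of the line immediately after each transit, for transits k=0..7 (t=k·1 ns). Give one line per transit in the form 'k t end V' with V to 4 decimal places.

Γ_L=1.000000, Γ_S=-0.666667; launch V₁=10·50/60=8.333333
k=0 src: V=8.3333
k=1 load: inc=8.333333, refl=8.333333·1.000000=8.3333; V=0.000000+8.333333+8.333333=16.6667
k=2 src: inc=8.333333, refl=8.333333·-0.666667=-5.5556; V=8.333333+8.333333+-5.555556=11.1111
k=3 load: inc=-5.555556, refl=-5.555556·1.000000=-5.5556; V=16.666667+-5.555556+-5.555556=5.5556
k=4 src: inc=-5.555556, refl=-5.555556·-0.666667=3.7037; V=11.111111+-5.555556+3.703704=9.2593
k=5 load: inc=3.703704, refl=3.703704·1.000000=3.7037; V=5.555556+3.703704+3.703704=12.9630
k=6 src: inc=3.703704, refl=3.703704·-0.666667=-2.4691; V=9.259259+3.703704+-2.469136=10.4938
k=7 load: inc=-2.469136, refl=-2.469136·1.000000=-2.4691; V=12.962963+-2.469136+-2.469136=8.0247

0 0 source 8.3333
1 1 load 16.6667
2 2 source 11.1111
3 3 load 5.5556
4 4 source 9.2593
5 5 load 12.9630
6 6 source 10.4938
7 7 load 8.0247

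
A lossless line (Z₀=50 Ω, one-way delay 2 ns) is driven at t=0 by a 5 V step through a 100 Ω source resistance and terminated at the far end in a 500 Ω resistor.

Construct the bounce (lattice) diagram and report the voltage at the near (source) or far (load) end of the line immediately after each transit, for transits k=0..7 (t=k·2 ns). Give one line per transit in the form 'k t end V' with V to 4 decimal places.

0 0 source 1.6667
1 2 load 3.0303
2 4 source 3.4848
3 6 load 3.8567
4 8 source 3.9807
5 10 load 4.0821
6 12 source 4.1160
7 14 load 4.1436

Γ_L=0.818182, Γ_S=0.333333; launch V₁=5·50/150=1.666667
k=0 src: V=1.6667
k=1 load: inc=1.666667, refl=1.666667·0.818182=1.3636; V=0.000000+1.666667+1.363636=3.0303
k=2 src: inc=1.363636, refl=1.363636·0.333333=0.4545; V=1.666667+1.363636+0.454545=3.4848
k=3 load: inc=0.454545, refl=0.454545·0.818182=0.3719; V=3.030303+0.454545+0.371901=3.8567
k=4 src: inc=0.371901, refl=0.371901·0.333333=0.1240; V=3.484848+0.371901+0.123967=3.9807
k=5 load: inc=0.123967, refl=0.123967·0.818182=0.1014; V=3.856749+0.123967+0.101427=4.0821
k=6 src: inc=0.101427, refl=0.101427·0.333333=0.0338; V=3.980716+0.101427+0.033809=4.1160
k=7 load: inc=0.033809, refl=0.033809·0.818182=0.0277; V=4.082144+0.033809+0.027662=4.1436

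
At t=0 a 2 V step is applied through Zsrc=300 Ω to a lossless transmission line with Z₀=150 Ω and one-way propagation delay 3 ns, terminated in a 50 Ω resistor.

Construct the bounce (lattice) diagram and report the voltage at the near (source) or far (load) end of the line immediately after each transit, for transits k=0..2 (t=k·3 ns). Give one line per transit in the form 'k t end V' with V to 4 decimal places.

Γ_L=-0.500000, Γ_S=0.333333; launch V₁=2·150/450=0.666667
k=0 src: V=0.6667
k=1 load: inc=0.666667, refl=0.666667·-0.500000=-0.3333; V=0.000000+0.666667+-0.333333=0.3333
k=2 src: inc=-0.333333, refl=-0.333333·0.333333=-0.1111; V=0.666667+-0.333333+-0.111111=0.2222

0 0 source 0.6667
1 3 load 0.3333
2 6 source 0.2222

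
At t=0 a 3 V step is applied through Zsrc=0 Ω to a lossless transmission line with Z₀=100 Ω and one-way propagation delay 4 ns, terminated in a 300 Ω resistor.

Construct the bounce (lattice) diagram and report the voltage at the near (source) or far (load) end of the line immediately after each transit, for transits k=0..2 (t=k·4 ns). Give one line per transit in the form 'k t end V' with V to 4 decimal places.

Γ_L=0.500000, Γ_S=-1.000000; launch V₁=3·100/100=3.000000
k=0 src: V=3.0000
k=1 load: inc=3.000000, refl=3.000000·0.500000=1.5000; V=0.000000+3.000000+1.500000=4.5000
k=2 src: inc=1.500000, refl=1.500000·-1.000000=-1.5000; V=3.000000+1.500000+-1.500000=3.0000

0 0 source 3.0000
1 4 load 4.5000
2 8 source 3.0000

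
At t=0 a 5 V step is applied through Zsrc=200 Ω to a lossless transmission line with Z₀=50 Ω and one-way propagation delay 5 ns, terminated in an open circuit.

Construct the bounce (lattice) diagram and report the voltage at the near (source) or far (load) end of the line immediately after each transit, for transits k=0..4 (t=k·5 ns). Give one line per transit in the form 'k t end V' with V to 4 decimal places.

Γ_L=1.000000, Γ_S=0.600000; launch V₁=5·50/250=1.000000
k=0 src: V=1.0000
k=1 load: inc=1.000000, refl=1.000000·1.000000=1.0000; V=0.000000+1.000000+1.000000=2.0000
k=2 src: inc=1.000000, refl=1.000000·0.600000=0.6000; V=1.000000+1.000000+0.600000=2.6000
k=3 load: inc=0.600000, refl=0.600000·1.000000=0.6000; V=2.000000+0.600000+0.600000=3.2000
k=4 src: inc=0.600000, refl=0.600000·0.600000=0.3600; V=2.600000+0.600000+0.360000=3.5600

0 0 source 1.0000
1 5 load 2.0000
2 10 source 2.6000
3 15 load 3.2000
4 20 source 3.5600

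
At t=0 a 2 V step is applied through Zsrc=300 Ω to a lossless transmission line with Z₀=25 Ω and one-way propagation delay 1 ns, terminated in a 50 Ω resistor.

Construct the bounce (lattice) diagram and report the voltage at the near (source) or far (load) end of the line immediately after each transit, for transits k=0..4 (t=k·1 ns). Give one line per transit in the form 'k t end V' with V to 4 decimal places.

0 0 source 0.1538
1 1 load 0.2051
2 2 source 0.2485
3 3 load 0.2630
4 4 source 0.2752

Γ_L=0.333333, Γ_S=0.846154; launch V₁=2·25/325=0.153846
k=0 src: V=0.1538
k=1 load: inc=0.153846, refl=0.153846·0.333333=0.0513; V=0.000000+0.153846+0.051282=0.2051
k=2 src: inc=0.051282, refl=0.051282·0.846154=0.0434; V=0.153846+0.051282+0.043393=0.2485
k=3 load: inc=0.043393, refl=0.043393·0.333333=0.0145; V=0.205128+0.043393+0.014464=0.2630
k=4 src: inc=0.014464, refl=0.014464·0.846154=0.0122; V=0.248521+0.014464+0.012239=0.2752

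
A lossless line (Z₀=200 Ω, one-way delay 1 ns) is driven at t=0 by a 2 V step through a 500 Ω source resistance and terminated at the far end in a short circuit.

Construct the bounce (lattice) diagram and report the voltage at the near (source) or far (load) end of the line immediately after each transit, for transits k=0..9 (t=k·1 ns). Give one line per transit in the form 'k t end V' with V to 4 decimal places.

Γ_L=-1.000000, Γ_S=0.428571; launch V₁=2·200/700=0.571429
k=0 src: V=0.5714
k=1 load: inc=0.571429, refl=0.571429·-1.000000=-0.5714; V=0.000000+0.571429+-0.571429=0.0000
k=2 src: inc=-0.571429, refl=-0.571429·0.428571=-0.2449; V=0.571429+-0.571429+-0.244898=-0.2449
k=3 load: inc=-0.244898, refl=-0.244898·-1.000000=0.2449; V=0.000000+-0.244898+0.244898=0.0000
k=4 src: inc=0.244898, refl=0.244898·0.428571=0.1050; V=-0.244898+0.244898+0.104956=0.1050
k=5 load: inc=0.104956, refl=0.104956·-1.000000=-0.1050; V=0.000000+0.104956+-0.104956=0.0000
k=6 src: inc=-0.104956, refl=-0.104956·0.428571=-0.0450; V=0.104956+-0.104956+-0.044981=-0.0450
k=7 load: inc=-0.044981, refl=-0.044981·-1.000000=0.0450; V=0.000000+-0.044981+0.044981=0.0000
k=8 src: inc=0.044981, refl=0.044981·0.428571=0.0193; V=-0.044981+0.044981+0.019278=0.0193
k=9 load: inc=0.019278, refl=0.019278·-1.000000=-0.0193; V=0.000000+0.019278+-0.019278=0.0000

0 0 source 0.5714
1 1 load 0.0000
2 2 source -0.2449
3 3 load 0.0000
4 4 source 0.1050
5 5 load 0.0000
6 6 source -0.0450
7 7 load 0.0000
8 8 source 0.0193
9 9 load 0.0000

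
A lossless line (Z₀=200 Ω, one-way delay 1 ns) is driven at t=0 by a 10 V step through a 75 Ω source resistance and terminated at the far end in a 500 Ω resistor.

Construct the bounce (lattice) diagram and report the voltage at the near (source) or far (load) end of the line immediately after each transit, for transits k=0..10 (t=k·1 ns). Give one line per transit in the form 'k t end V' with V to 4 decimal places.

0 0 source 7.2727
1 1 load 10.3896
2 2 source 8.9728
3 3 load 8.3657
4 4 source 8.6417
5 5 load 8.7599
6 6 source 8.7062
7 7 load 8.6831
8 8 source 8.6936
9 9 load 8.6981
10 10 source 8.6961

Γ_L=0.428571, Γ_S=-0.454545; launch V₁=10·200/275=7.272727
k=0 src: V=7.2727
k=1 load: inc=7.272727, refl=7.272727·0.428571=3.1169; V=0.000000+7.272727+3.116883=10.3896
k=2 src: inc=3.116883, refl=3.116883·-0.454545=-1.4168; V=7.272727+3.116883+-1.416765=8.9728
k=3 load: inc=-1.416765, refl=-1.416765·0.428571=-0.6072; V=10.389610+-1.416765+-0.607185=8.3657
k=4 src: inc=-0.607185, refl=-0.607185·-0.454545=0.2760; V=8.972845+-0.607185+0.275993=8.6417
k=5 load: inc=0.275993, refl=0.275993·0.428571=0.1183; V=8.365660+0.275993+0.118283=8.7599
k=6 src: inc=0.118283, refl=0.118283·-0.454545=-0.0538; V=8.641654+0.118283+-0.053765=8.7062
k=7 load: inc=-0.053765, refl=-0.053765·0.428571=-0.0230; V=8.759936+-0.053765+-0.023042=8.6831
k=8 src: inc=-0.023042, refl=-0.023042·-0.454545=0.0105; V=8.706171+-0.023042+0.010474=8.6936
k=9 load: inc=0.010474, refl=0.010474·0.428571=0.0045; V=8.683129+0.010474+0.004489=8.6981
k=10 src: inc=0.004489, refl=0.004489·-0.454545=-0.0020; V=8.693603+0.004489+-0.002040=8.6961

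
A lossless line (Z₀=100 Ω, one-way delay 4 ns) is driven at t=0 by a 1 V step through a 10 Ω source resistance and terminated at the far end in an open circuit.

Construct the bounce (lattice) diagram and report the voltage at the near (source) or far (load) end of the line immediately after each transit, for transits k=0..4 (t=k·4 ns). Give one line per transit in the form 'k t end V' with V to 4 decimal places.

0 0 source 0.9091
1 4 load 1.8182
2 8 source 1.0744
3 12 load 0.3306
4 16 source 0.9391

Γ_L=1.000000, Γ_S=-0.818182; launch V₁=1·100/110=0.909091
k=0 src: V=0.9091
k=1 load: inc=0.909091, refl=0.909091·1.000000=0.9091; V=0.000000+0.909091+0.909091=1.8182
k=2 src: inc=0.909091, refl=0.909091·-0.818182=-0.7438; V=0.909091+0.909091+-0.743802=1.0744
k=3 load: inc=-0.743802, refl=-0.743802·1.000000=-0.7438; V=1.818182+-0.743802+-0.743802=0.3306
k=4 src: inc=-0.743802, refl=-0.743802·-0.818182=0.6086; V=1.074380+-0.743802+0.608565=0.9391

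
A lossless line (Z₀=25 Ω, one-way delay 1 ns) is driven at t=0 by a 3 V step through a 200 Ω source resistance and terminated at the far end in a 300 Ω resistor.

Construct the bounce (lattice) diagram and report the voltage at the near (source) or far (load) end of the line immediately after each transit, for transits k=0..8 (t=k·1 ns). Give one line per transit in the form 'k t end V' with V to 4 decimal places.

Γ_L=0.846154, Γ_S=0.777778; launch V₁=3·25/225=0.333333
k=0 src: V=0.3333
k=1 load: inc=0.333333, refl=0.333333·0.846154=0.2821; V=0.000000+0.333333+0.282051=0.6154
k=2 src: inc=0.282051, refl=0.282051·0.777778=0.2194; V=0.333333+0.282051+0.219373=0.8348
k=3 load: inc=0.219373, refl=0.219373·0.846154=0.1856; V=0.615385+0.219373+0.185623=1.0204
k=4 src: inc=0.185623, refl=0.185623·0.777778=0.1444; V=0.834758+0.185623+0.144374=1.1648
k=5 load: inc=0.144374, refl=0.144374·0.846154=0.1222; V=1.020381+0.144374+0.122162=1.2869
k=6 src: inc=0.122162, refl=0.122162·0.777778=0.0950; V=1.164755+0.122162+0.095015=1.3819
k=7 load: inc=0.095015, refl=0.095015·0.846154=0.0804; V=1.286918+0.095015+0.080398=1.4623
k=8 src: inc=0.080398, refl=0.080398·0.777778=0.0625; V=1.381933+0.080398+0.062531=1.5249

0 0 source 0.3333
1 1 load 0.6154
2 2 source 0.8348
3 3 load 1.0204
4 4 source 1.1648
5 5 load 1.2869
6 6 source 1.3819
7 7 load 1.4623
8 8 source 1.5249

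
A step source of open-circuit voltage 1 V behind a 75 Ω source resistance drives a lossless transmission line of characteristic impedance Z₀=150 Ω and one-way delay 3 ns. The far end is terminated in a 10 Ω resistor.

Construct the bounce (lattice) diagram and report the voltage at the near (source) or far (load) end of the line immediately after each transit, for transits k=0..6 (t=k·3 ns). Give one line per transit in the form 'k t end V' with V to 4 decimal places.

0 0 source 0.6667
1 3 load 0.0833
2 6 source 0.2778
3 9 load 0.1076
4 12 source 0.1644
5 15 load 0.1147
6 18 source 0.1313

Γ_L=-0.875000, Γ_S=-0.333333; launch V₁=1·150/225=0.666667
k=0 src: V=0.6667
k=1 load: inc=0.666667, refl=0.666667·-0.875000=-0.5833; V=0.000000+0.666667+-0.583333=0.0833
k=2 src: inc=-0.583333, refl=-0.583333·-0.333333=0.1944; V=0.666667+-0.583333+0.194444=0.2778
k=3 load: inc=0.194444, refl=0.194444·-0.875000=-0.1701; V=0.083333+0.194444+-0.170139=0.1076
k=4 src: inc=-0.170139, refl=-0.170139·-0.333333=0.0567; V=0.277778+-0.170139+0.056713=0.1644
k=5 load: inc=0.056713, refl=0.056713·-0.875000=-0.0496; V=0.107639+0.056713+-0.049624=0.1147
k=6 src: inc=-0.049624, refl=-0.049624·-0.333333=0.0165; V=0.164352+-0.049624+0.016541=0.1313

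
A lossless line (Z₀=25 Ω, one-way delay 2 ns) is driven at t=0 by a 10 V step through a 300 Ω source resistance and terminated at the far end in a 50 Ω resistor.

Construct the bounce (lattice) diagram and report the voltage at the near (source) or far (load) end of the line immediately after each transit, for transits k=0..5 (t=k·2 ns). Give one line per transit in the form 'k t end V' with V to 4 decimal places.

0 0 source 0.7692
1 2 load 1.0256
2 4 source 1.2426
3 6 load 1.3149
4 8 source 1.3761
5 10 load 1.3965

Γ_L=0.333333, Γ_S=0.846154; launch V₁=10·25/325=0.769231
k=0 src: V=0.7692
k=1 load: inc=0.769231, refl=0.769231·0.333333=0.2564; V=0.000000+0.769231+0.256410=1.0256
k=2 src: inc=0.256410, refl=0.256410·0.846154=0.2170; V=0.769231+0.256410+0.216963=1.2426
k=3 load: inc=0.216963, refl=0.216963·0.333333=0.0723; V=1.025641+0.216963+0.072321=1.3149
k=4 src: inc=0.072321, refl=0.072321·0.846154=0.0612; V=1.242604+0.072321+0.061195=1.3761
k=5 load: inc=0.061195, refl=0.061195·0.333333=0.0204; V=1.314924+0.061195+0.020398=1.3965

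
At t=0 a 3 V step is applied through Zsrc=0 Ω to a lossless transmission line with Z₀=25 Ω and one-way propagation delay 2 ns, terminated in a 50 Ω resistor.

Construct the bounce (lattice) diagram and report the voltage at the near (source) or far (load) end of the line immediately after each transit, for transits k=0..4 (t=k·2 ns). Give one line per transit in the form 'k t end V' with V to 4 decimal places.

Γ_L=0.333333, Γ_S=-1.000000; launch V₁=3·25/25=3.000000
k=0 src: V=3.0000
k=1 load: inc=3.000000, refl=3.000000·0.333333=1.0000; V=0.000000+3.000000+1.000000=4.0000
k=2 src: inc=1.000000, refl=1.000000·-1.000000=-1.0000; V=3.000000+1.000000+-1.000000=3.0000
k=3 load: inc=-1.000000, refl=-1.000000·0.333333=-0.3333; V=4.000000+-1.000000+-0.333333=2.6667
k=4 src: inc=-0.333333, refl=-0.333333·-1.000000=0.3333; V=3.000000+-0.333333+0.333333=3.0000

0 0 source 3.0000
1 2 load 4.0000
2 4 source 3.0000
3 6 load 2.6667
4 8 source 3.0000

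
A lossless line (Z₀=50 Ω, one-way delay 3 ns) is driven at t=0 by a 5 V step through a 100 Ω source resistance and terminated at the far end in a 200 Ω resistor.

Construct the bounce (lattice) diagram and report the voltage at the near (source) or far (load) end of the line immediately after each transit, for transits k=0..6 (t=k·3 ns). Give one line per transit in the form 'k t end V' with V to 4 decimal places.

0 0 source 1.6667
1 3 load 2.6667
2 6 source 3.0000
3 9 load 3.2000
4 12 source 3.2667
5 15 load 3.3067
6 18 source 3.3200

Γ_L=0.600000, Γ_S=0.333333; launch V₁=5·50/150=1.666667
k=0 src: V=1.6667
k=1 load: inc=1.666667, refl=1.666667·0.600000=1.0000; V=0.000000+1.666667+1.000000=2.6667
k=2 src: inc=1.000000, refl=1.000000·0.333333=0.3333; V=1.666667+1.000000+0.333333=3.0000
k=3 load: inc=0.333333, refl=0.333333·0.600000=0.2000; V=2.666667+0.333333+0.200000=3.2000
k=4 src: inc=0.200000, refl=0.200000·0.333333=0.0667; V=3.000000+0.200000+0.066667=3.2667
k=5 load: inc=0.066667, refl=0.066667·0.600000=0.0400; V=3.200000+0.066667+0.040000=3.3067
k=6 src: inc=0.040000, refl=0.040000·0.333333=0.0133; V=3.266667+0.040000+0.013333=3.3200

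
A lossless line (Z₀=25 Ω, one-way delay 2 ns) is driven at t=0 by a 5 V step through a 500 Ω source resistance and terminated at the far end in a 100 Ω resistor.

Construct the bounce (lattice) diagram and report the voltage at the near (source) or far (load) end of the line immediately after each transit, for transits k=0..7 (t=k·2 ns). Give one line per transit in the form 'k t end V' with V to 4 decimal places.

0 0 source 0.2381
1 2 load 0.3810
2 4 source 0.5102
3 6 load 0.5878
4 8 source 0.6579
5 10 load 0.7000
6 12 source 0.7381
7 14 load 0.7610

Γ_L=0.600000, Γ_S=0.904762; launch V₁=5·25/525=0.238095
k=0 src: V=0.2381
k=1 load: inc=0.238095, refl=0.238095·0.600000=0.1429; V=0.000000+0.238095+0.142857=0.3810
k=2 src: inc=0.142857, refl=0.142857·0.904762=0.1293; V=0.238095+0.142857+0.129252=0.5102
k=3 load: inc=0.129252, refl=0.129252·0.600000=0.0776; V=0.380952+0.129252+0.077551=0.5878
k=4 src: inc=0.077551, refl=0.077551·0.904762=0.0702; V=0.510204+0.077551+0.070165=0.6579
k=5 load: inc=0.070165, refl=0.070165·0.600000=0.0421; V=0.587755+0.070165+0.042099=0.7000
k=6 src: inc=0.042099, refl=0.042099·0.904762=0.0381; V=0.657920+0.042099+0.038090=0.7381
k=7 load: inc=0.038090, refl=0.038090·0.600000=0.0229; V=0.700019+0.038090+0.022854=0.7610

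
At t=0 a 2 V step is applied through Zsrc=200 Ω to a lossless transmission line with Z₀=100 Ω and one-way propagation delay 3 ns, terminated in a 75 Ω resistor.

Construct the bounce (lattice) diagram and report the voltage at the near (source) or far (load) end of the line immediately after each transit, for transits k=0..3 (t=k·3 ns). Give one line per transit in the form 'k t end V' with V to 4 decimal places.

Γ_L=-0.142857, Γ_S=0.333333; launch V₁=2·100/300=0.666667
k=0 src: V=0.6667
k=1 load: inc=0.666667, refl=0.666667·-0.142857=-0.0952; V=0.000000+0.666667+-0.095238=0.5714
k=2 src: inc=-0.095238, refl=-0.095238·0.333333=-0.0317; V=0.666667+-0.095238+-0.031746=0.5397
k=3 load: inc=-0.031746, refl=-0.031746·-0.142857=0.0045; V=0.571429+-0.031746+0.004535=0.5442

0 0 source 0.6667
1 3 load 0.5714
2 6 source 0.5397
3 9 load 0.5442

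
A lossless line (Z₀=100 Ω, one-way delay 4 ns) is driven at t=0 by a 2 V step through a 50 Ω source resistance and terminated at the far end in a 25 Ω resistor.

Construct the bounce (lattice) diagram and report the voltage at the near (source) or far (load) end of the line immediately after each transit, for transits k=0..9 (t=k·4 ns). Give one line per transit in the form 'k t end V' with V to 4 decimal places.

0 0 source 1.3333
1 4 load 0.5333
2 8 source 0.8000
3 12 load 0.6400
4 16 source 0.6933
5 20 load 0.6613
6 24 source 0.6720
7 28 load 0.6656
8 32 source 0.6677
9 36 load 0.6665

Γ_L=-0.600000, Γ_S=-0.333333; launch V₁=2·100/150=1.333333
k=0 src: V=1.3333
k=1 load: inc=1.333333, refl=1.333333·-0.600000=-0.8000; V=0.000000+1.333333+-0.800000=0.5333
k=2 src: inc=-0.800000, refl=-0.800000·-0.333333=0.2667; V=1.333333+-0.800000+0.266667=0.8000
k=3 load: inc=0.266667, refl=0.266667·-0.600000=-0.1600; V=0.533333+0.266667+-0.160000=0.6400
k=4 src: inc=-0.160000, refl=-0.160000·-0.333333=0.0533; V=0.800000+-0.160000+0.053333=0.6933
k=5 load: inc=0.053333, refl=0.053333·-0.600000=-0.0320; V=0.640000+0.053333+-0.032000=0.6613
k=6 src: inc=-0.032000, refl=-0.032000·-0.333333=0.0107; V=0.693333+-0.032000+0.010667=0.6720
k=7 load: inc=0.010667, refl=0.010667·-0.600000=-0.0064; V=0.661333+0.010667+-0.006400=0.6656
k=8 src: inc=-0.006400, refl=-0.006400·-0.333333=0.0021; V=0.672000+-0.006400+0.002133=0.6677
k=9 load: inc=0.002133, refl=0.002133·-0.600000=-0.0013; V=0.665600+0.002133+-0.001280=0.6665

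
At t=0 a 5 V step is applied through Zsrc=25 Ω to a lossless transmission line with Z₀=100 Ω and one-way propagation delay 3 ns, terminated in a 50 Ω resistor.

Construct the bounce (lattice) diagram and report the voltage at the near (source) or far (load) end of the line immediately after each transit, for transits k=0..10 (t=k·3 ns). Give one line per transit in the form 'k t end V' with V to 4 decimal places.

Γ_L=-0.333333, Γ_S=-0.600000; launch V₁=5·100/125=4.000000
k=0 src: V=4.0000
k=1 load: inc=4.000000, refl=4.000000·-0.333333=-1.3333; V=0.000000+4.000000+-1.333333=2.6667
k=2 src: inc=-1.333333, refl=-1.333333·-0.600000=0.8000; V=4.000000+-1.333333+0.800000=3.4667
k=3 load: inc=0.800000, refl=0.800000·-0.333333=-0.2667; V=2.666667+0.800000+-0.266667=3.2000
k=4 src: inc=-0.266667, refl=-0.266667·-0.600000=0.1600; V=3.466667+-0.266667+0.160000=3.3600
k=5 load: inc=0.160000, refl=0.160000·-0.333333=-0.0533; V=3.200000+0.160000+-0.053333=3.3067
k=6 src: inc=-0.053333, refl=-0.053333·-0.600000=0.0320; V=3.360000+-0.053333+0.032000=3.3387
k=7 load: inc=0.032000, refl=0.032000·-0.333333=-0.0107; V=3.306667+0.032000+-0.010667=3.3280
k=8 src: inc=-0.010667, refl=-0.010667·-0.600000=0.0064; V=3.338667+-0.010667+0.006400=3.3344
k=9 load: inc=0.006400, refl=0.006400·-0.333333=-0.0021; V=3.328000+0.006400+-0.002133=3.3323
k=10 src: inc=-0.002133, refl=-0.002133·-0.600000=0.0013; V=3.334400+-0.002133+0.001280=3.3335

0 0 source 4.0000
1 3 load 2.6667
2 6 source 3.4667
3 9 load 3.2000
4 12 source 3.3600
5 15 load 3.3067
6 18 source 3.3387
7 21 load 3.3280
8 24 source 3.3344
9 27 load 3.3323
10 30 source 3.3335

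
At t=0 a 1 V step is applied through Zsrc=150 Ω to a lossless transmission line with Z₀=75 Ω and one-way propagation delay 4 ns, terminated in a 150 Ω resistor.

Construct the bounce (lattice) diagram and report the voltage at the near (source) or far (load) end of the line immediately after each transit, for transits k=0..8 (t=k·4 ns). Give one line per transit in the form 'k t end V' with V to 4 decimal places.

Γ_L=0.333333, Γ_S=0.333333; launch V₁=1·75/225=0.333333
k=0 src: V=0.3333
k=1 load: inc=0.333333, refl=0.333333·0.333333=0.1111; V=0.000000+0.333333+0.111111=0.4444
k=2 src: inc=0.111111, refl=0.111111·0.333333=0.0370; V=0.333333+0.111111+0.037037=0.4815
k=3 load: inc=0.037037, refl=0.037037·0.333333=0.0123; V=0.444444+0.037037+0.012346=0.4938
k=4 src: inc=0.012346, refl=0.012346·0.333333=0.0041; V=0.481481+0.012346+0.004115=0.4979
k=5 load: inc=0.004115, refl=0.004115·0.333333=0.0014; V=0.493827+0.004115+0.001372=0.4993
k=6 src: inc=0.001372, refl=0.001372·0.333333=0.0005; V=0.497942+0.001372+0.000457=0.4998
k=7 load: inc=0.000457, refl=0.000457·0.333333=0.0002; V=0.499314+0.000457+0.000152=0.4999
k=8 src: inc=0.000152, refl=0.000152·0.333333=0.0001; V=0.499771+0.000152+0.000051=0.5000

0 0 source 0.3333
1 4 load 0.4444
2 8 source 0.4815
3 12 load 0.4938
4 16 source 0.4979
5 20 load 0.4993
6 24 source 0.4998
7 28 load 0.4999
8 32 source 0.5000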